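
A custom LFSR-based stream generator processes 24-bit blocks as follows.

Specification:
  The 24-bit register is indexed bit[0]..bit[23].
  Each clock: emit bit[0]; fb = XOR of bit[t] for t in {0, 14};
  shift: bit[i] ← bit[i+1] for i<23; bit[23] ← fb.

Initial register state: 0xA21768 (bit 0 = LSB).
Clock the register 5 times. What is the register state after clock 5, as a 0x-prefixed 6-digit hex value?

reg_0 = 0xA21768
clock 1: out=0, reg = 0x510BB4
clock 2: out=0, reg = 0x2885DA
clock 3: out=0, reg = 0x1442ED
clock 4: out=1, reg = 0x0A2176
clock 5: out=0, reg = 0x0510BB

0x0510BB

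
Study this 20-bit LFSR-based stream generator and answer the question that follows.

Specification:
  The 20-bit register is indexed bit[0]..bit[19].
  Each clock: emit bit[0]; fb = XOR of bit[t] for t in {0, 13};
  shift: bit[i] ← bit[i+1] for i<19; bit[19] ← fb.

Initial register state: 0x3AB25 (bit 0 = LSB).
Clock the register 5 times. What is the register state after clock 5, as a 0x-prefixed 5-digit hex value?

0xC1D59

reg_0 = 0x3AB25
clock 1: out=1, reg = 0x1D592
clock 2: out=0, reg = 0x0EAC9
clock 3: out=1, reg = 0x07564
clock 4: out=0, reg = 0x83AB2
clock 5: out=0, reg = 0xC1D59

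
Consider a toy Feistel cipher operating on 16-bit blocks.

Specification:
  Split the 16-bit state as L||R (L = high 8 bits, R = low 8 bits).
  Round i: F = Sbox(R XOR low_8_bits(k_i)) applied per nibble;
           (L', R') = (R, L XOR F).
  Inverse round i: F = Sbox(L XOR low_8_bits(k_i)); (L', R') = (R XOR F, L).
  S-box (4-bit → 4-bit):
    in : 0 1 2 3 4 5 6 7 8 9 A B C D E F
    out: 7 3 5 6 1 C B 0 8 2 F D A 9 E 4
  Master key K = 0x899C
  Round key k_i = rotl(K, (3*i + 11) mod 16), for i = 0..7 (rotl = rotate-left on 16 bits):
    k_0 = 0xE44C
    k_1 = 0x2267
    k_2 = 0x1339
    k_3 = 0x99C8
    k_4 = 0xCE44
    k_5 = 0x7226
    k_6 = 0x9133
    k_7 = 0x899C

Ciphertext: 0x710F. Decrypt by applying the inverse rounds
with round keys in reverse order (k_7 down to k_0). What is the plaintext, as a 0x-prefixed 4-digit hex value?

0x63D1

s_0 = ciphertext = 0x710F
s_1 = InvRound(s_0, k_7) = 0xE671
s_2 = InvRound(s_1, k_6) = 0xEDE6
s_3 = InvRound(s_2, k_5) = 0x4BED
s_4 = InvRound(s_3, k_4) = 0x994B
s_5 = InvRound(s_4, k_3) = 0x8899
s_6 = InvRound(s_5, k_2) = 0x4A88
s_7 = InvRound(s_6, k_1) = 0xD14A
s_8 = InvRound(s_7, k_0) = 0x63D1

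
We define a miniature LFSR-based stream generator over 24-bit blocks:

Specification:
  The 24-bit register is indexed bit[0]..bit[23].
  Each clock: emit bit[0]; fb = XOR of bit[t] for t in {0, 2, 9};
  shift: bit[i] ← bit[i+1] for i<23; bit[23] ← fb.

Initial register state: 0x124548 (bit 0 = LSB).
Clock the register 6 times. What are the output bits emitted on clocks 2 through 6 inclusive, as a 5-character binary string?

reg_0 = 0x124548
clock 1: out=0, reg = 0x0922A4
clock 2: out=0, reg = 0x049152
clock 3: out=0, reg = 0x0248A9
clock 4: out=1, reg = 0x812454
clock 5: out=0, reg = 0xC0922A
clock 6: out=0, reg = 0xE04915

00100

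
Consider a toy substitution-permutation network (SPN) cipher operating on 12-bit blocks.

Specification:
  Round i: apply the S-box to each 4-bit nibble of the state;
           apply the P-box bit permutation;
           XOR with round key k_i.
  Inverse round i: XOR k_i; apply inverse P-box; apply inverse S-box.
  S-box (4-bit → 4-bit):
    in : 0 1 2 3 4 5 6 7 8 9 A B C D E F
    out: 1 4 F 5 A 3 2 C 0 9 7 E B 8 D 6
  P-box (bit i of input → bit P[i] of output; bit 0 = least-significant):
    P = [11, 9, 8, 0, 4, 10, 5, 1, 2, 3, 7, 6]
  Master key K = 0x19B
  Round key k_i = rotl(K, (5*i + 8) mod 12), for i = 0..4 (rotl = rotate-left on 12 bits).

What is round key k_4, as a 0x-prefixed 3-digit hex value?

K = 0x19B
k_0 = rotl(K, (5*0+8) mod 12) = rotl(K, 8) = 0xB19
k_1 = rotl(K, (5*1+8) mod 12) = rotl(K, 1) = 0x336
k_2 = rotl(K, (5*2+8) mod 12) = rotl(K, 6) = 0x6C6
k_3 = rotl(K, (5*3+8) mod 12) = rotl(K, 11) = 0x8CD
k_4 = rotl(K, (5*4+8) mod 12) = rotl(K, 4) = 0x9B1

0x9B1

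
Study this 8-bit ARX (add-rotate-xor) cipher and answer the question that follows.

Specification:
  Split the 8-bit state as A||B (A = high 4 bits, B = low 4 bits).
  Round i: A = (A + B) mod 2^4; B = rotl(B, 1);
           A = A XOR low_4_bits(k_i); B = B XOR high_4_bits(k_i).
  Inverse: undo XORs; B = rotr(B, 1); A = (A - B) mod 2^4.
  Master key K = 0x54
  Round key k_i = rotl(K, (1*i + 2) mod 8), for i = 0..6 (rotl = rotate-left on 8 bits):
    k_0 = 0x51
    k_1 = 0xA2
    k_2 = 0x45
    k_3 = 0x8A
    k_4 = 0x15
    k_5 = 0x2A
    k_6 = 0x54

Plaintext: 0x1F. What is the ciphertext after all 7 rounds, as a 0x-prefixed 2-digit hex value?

s_0 = plaintext = 0x1F
s_1 = Round(s_0, k_0) = 0x1A
s_2 = Round(s_1, k_1) = 0x9F
s_3 = Round(s_2, k_2) = 0xDB
s_4 = Round(s_3, k_3) = 0x2F
s_5 = Round(s_4, k_4) = 0x4E
s_6 = Round(s_5, k_5) = 0x8F
s_7 = Round(s_6, k_6) = 0x3A

0x3A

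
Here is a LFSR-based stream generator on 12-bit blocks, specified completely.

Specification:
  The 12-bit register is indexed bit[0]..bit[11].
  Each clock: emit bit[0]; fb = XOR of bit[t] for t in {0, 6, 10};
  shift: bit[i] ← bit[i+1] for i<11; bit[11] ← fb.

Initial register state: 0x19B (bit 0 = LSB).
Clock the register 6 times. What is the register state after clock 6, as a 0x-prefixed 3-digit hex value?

0xE46

reg_0 = 0x19B
clock 1: out=1, reg = 0x8CD
clock 2: out=1, reg = 0x466
clock 3: out=0, reg = 0x233
clock 4: out=1, reg = 0x919
clock 5: out=1, reg = 0xC8C
clock 6: out=0, reg = 0xE46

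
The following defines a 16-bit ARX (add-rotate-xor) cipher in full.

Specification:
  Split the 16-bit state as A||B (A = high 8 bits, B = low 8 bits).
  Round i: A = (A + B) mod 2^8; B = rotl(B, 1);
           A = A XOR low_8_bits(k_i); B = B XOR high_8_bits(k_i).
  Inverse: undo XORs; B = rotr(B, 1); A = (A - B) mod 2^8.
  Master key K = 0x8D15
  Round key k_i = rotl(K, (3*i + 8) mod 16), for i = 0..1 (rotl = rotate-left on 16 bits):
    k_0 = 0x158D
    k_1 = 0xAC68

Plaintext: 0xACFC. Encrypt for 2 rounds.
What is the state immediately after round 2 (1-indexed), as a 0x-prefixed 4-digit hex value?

s_0 = plaintext = 0xACFC
s_1 = Round(s_0, k_0) = 0x25EC
s_2 = Round(s_1, k_1) = 0x7975

0x7975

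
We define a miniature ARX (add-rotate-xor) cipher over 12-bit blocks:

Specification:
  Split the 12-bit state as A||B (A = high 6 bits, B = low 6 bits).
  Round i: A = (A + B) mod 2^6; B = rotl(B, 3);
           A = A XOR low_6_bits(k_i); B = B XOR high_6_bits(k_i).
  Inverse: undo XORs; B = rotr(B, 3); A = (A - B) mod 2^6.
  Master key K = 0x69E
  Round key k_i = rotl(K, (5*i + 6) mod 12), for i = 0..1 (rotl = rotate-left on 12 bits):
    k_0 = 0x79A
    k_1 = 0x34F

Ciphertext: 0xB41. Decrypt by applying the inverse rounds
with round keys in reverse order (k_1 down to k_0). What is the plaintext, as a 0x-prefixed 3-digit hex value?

0x73F

s_0 = ciphertext = 0xB41
s_1 = InvRound(s_0, k_1) = 0x061
s_2 = InvRound(s_1, k_0) = 0x73F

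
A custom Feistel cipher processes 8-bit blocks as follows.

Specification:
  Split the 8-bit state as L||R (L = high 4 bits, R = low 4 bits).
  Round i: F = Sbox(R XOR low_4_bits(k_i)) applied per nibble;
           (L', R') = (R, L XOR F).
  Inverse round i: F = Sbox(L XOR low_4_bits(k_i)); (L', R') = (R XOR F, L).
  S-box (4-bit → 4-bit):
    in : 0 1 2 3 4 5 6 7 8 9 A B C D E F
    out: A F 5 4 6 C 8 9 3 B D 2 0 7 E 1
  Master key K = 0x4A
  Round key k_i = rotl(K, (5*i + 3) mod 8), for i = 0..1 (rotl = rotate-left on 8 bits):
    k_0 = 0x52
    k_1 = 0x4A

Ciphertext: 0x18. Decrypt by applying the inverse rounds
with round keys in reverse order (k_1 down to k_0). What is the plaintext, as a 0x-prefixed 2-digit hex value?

s_0 = ciphertext = 0x18
s_1 = InvRound(s_0, k_1) = 0xA1
s_2 = InvRound(s_1, k_0) = 0x2A

0x2A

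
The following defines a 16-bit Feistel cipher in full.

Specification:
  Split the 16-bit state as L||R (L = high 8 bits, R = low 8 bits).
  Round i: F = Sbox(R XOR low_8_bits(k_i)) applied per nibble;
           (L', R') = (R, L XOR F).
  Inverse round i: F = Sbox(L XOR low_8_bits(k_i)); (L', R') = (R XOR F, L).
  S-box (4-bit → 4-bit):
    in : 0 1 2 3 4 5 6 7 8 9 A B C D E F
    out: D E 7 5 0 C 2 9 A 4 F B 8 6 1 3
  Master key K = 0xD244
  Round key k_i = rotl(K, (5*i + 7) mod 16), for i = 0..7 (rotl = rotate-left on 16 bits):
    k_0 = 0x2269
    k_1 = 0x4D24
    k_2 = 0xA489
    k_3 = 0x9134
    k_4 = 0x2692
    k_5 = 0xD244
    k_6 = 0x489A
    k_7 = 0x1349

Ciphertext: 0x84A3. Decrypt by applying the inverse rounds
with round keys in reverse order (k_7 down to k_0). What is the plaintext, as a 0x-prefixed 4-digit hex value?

s_0 = ciphertext = 0x84A3
s_1 = InvRound(s_0, k_7) = 0x2584
s_2 = InvRound(s_1, k_6) = 0x3725
s_3 = InvRound(s_2, k_5) = 0xB037
s_4 = InvRound(s_3, k_4) = 0x40B0
s_5 = InvRound(s_4, k_3) = 0x2040
s_6 = InvRound(s_5, k_2) = 0xB420
s_7 = InvRound(s_6, k_1) = 0x6DB4
s_8 = InvRound(s_7, k_0) = 0x646D

0x646D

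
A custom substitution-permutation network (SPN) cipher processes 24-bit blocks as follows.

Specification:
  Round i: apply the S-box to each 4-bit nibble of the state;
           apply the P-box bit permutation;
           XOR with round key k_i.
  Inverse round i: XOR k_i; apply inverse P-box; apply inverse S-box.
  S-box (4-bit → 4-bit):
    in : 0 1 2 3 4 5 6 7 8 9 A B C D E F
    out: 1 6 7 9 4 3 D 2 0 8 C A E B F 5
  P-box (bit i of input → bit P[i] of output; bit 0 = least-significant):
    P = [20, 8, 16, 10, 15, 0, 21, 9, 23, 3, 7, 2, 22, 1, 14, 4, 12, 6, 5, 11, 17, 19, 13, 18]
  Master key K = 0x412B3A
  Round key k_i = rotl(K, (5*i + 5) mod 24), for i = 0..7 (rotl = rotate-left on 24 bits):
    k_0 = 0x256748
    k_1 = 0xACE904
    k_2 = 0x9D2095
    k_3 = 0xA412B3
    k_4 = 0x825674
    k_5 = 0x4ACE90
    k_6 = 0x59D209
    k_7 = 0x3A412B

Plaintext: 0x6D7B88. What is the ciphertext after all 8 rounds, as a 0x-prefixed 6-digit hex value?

s_0 = plaintext = 0x6D7B88
s_1 = Round(s_0, k_0) = 0x235F06
s_2 = Round(s_1, k_1) = 0x775586
s_3 = Round(s_2, k_2) = 0x4424DF
s_4 = Round(s_3, k_3) = 0xF5F010
s_5 = Round(s_4, k_4) = 0x702635
s_6 = Round(s_5, k_5) = 0x921D16
s_7 = Round(s_6, k_6) = 0xEC8666
s_8 = Round(s_7, k_7) = 0x85EFCF

0x85EFCF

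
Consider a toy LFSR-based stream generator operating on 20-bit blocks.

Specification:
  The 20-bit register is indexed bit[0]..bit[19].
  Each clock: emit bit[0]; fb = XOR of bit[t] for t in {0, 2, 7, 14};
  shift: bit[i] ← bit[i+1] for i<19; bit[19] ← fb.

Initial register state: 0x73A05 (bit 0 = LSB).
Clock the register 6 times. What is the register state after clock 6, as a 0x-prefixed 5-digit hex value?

0xB1CE8

reg_0 = 0x73A05
clock 1: out=1, reg = 0x39D02
clock 2: out=0, reg = 0x1CE81
clock 3: out=1, reg = 0x8E740
clock 4: out=0, reg = 0xC73A0
clock 5: out=0, reg = 0x639D0
clock 6: out=0, reg = 0xB1CE8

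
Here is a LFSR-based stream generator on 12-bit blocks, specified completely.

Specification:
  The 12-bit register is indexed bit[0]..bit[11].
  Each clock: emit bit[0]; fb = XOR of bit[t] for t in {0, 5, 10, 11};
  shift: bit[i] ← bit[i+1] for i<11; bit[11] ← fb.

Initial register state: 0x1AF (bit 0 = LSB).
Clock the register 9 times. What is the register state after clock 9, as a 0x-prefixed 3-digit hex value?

0xAB0

reg_0 = 0x1AF
clock 1: out=1, reg = 0x0D7
clock 2: out=1, reg = 0x86B
clock 3: out=1, reg = 0xC35
clock 4: out=1, reg = 0x61A
clock 5: out=0, reg = 0xB0D
clock 6: out=1, reg = 0x586
clock 7: out=0, reg = 0xAC3
clock 8: out=1, reg = 0x561
clock 9: out=1, reg = 0xAB0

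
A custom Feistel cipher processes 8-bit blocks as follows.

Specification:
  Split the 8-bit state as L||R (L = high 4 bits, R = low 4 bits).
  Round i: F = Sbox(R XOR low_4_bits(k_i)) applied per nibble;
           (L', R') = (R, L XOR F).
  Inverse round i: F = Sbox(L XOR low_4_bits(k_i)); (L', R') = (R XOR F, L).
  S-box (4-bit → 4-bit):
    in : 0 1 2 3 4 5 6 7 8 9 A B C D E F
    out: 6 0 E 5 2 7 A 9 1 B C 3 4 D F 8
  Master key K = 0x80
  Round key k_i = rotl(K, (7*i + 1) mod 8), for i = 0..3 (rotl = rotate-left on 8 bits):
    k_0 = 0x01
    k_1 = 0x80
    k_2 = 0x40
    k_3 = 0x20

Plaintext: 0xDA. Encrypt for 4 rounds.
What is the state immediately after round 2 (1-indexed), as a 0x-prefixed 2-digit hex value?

s_0 = plaintext = 0xDA
s_1 = Round(s_0, k_0) = 0xAE
s_2 = Round(s_1, k_1) = 0xE5
s_3 = Round(s_2, k_2) = 0x59
s_4 = Round(s_3, k_3) = 0x9E

0xE5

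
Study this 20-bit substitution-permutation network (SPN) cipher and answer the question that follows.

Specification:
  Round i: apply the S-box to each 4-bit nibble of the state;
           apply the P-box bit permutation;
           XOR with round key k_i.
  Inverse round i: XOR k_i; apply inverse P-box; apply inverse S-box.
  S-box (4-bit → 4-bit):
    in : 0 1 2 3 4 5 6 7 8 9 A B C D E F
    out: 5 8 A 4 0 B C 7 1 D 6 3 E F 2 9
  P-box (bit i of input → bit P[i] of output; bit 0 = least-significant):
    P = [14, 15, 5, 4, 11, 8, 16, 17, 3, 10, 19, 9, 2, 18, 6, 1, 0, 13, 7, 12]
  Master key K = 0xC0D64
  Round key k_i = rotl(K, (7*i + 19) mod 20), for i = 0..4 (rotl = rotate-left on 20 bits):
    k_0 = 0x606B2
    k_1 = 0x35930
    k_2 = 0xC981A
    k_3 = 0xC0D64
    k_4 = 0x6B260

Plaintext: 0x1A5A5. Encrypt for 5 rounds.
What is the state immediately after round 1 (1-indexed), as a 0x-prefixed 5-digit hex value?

0x3D1EA

s_0 = plaintext = 0x1A5A5
s_1 = Round(s_0, k_0) = 0x3D1EA
s_2 = Round(s_1, k_1) = 0x7DAD6
s_3 = Round(s_2, k_2) = 0x3B5ED
s_4 = Round(s_3, k_3) = 0x8CAD8
s_5 = Round(s_4, k_4) = 0x9FF23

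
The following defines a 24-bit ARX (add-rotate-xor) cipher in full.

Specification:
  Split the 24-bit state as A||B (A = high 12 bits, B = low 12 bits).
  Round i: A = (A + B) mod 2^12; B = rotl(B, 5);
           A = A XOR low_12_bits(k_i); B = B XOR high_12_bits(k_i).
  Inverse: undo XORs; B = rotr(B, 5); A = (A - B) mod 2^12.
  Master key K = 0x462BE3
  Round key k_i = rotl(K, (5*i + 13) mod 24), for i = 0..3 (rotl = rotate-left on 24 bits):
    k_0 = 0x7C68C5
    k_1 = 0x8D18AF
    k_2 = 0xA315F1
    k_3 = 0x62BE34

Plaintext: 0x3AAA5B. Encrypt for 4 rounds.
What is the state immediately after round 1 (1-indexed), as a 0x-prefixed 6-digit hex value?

0x6C0CB2

s_0 = plaintext = 0x3AAA5B
s_1 = Round(s_0, k_0) = 0x6C0CB2
s_2 = Round(s_1, k_1) = 0xBDDE88
s_3 = Round(s_2, k_2) = 0xF94B2C
s_4 = Round(s_3, k_3) = 0x4F43BD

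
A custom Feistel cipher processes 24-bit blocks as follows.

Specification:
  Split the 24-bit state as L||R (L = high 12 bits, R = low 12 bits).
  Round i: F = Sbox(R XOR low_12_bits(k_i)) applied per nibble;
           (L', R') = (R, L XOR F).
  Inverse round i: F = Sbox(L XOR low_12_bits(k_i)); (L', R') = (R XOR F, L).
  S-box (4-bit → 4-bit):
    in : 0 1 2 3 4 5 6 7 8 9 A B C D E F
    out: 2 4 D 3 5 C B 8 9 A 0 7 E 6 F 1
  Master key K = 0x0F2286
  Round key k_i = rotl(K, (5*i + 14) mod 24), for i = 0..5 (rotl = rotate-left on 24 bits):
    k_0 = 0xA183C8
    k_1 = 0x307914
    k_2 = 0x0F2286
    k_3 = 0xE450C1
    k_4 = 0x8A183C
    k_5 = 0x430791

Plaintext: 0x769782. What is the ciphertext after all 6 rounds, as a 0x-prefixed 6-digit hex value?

0x5B1C2A

s_0 = plaintext = 0x769782
s_1 = Round(s_0, k_0) = 0x782239
s_2 = Round(s_1, k_1) = 0x239054
s_3 = Round(s_2, k_2) = 0x054F54
s_4 = Round(s_3, k_3) = 0xF541F8
s_5 = Round(s_4, k_4) = 0x1F85B1
s_6 = Round(s_5, k_5) = 0x5B1C2A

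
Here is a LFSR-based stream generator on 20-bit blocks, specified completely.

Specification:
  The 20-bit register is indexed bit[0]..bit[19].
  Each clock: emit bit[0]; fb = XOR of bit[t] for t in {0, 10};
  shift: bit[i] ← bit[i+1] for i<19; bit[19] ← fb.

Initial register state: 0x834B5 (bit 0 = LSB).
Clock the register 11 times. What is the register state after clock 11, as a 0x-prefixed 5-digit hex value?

0xD7106

reg_0 = 0x834B5
clock 1: out=1, reg = 0x41A5A
clock 2: out=0, reg = 0x20D2D
clock 3: out=1, reg = 0x10696
clock 4: out=0, reg = 0x8834B
clock 5: out=1, reg = 0xC41A5
clock 6: out=1, reg = 0xE20D2
clock 7: out=0, reg = 0x71069
clock 8: out=1, reg = 0xB8834
clock 9: out=0, reg = 0x5C41A
clock 10: out=0, reg = 0xAE20D
clock 11: out=1, reg = 0xD7106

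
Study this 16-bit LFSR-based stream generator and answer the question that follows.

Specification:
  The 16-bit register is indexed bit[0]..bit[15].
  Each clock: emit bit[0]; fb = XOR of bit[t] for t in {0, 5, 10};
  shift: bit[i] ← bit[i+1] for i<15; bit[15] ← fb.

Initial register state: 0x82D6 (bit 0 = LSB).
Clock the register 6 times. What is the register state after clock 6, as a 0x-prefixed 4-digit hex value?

reg_0 = 0x82D6
clock 1: out=0, reg = 0x416B
clock 2: out=1, reg = 0x20B5
clock 3: out=1, reg = 0x105A
clock 4: out=0, reg = 0x082D
clock 5: out=1, reg = 0x0416
clock 6: out=0, reg = 0x820B

0x820B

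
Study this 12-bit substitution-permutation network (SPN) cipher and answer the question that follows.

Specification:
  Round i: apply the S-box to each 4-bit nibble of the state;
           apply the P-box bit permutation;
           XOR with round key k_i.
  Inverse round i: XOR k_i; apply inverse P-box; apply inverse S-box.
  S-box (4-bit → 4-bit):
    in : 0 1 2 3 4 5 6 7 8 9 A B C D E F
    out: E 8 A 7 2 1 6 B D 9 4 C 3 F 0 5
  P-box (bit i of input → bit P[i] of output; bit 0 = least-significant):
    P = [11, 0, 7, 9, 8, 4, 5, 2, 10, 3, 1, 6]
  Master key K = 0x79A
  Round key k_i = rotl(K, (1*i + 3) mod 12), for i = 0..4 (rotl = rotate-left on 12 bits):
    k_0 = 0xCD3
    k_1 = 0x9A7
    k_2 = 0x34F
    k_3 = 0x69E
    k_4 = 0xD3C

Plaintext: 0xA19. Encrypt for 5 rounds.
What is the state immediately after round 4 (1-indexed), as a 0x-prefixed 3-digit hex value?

0x0E8

s_0 = plaintext = 0xA19
s_1 = Round(s_0, k_0) = 0x6D5
s_2 = Round(s_1, k_1) = 0x099
s_3 = Round(s_2, k_2) = 0x801
s_4 = Round(s_3, k_3) = 0x0E8
s_5 = Round(s_4, k_4) = 0x7F6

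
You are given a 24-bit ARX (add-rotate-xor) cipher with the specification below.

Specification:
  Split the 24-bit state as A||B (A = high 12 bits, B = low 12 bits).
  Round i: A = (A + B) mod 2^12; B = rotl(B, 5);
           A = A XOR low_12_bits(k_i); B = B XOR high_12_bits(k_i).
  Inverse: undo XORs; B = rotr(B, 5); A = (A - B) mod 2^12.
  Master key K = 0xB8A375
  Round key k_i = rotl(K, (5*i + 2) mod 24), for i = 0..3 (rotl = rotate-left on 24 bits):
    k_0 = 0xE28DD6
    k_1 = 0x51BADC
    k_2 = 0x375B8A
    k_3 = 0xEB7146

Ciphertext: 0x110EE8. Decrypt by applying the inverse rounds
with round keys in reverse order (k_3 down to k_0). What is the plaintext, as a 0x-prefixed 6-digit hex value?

0xB60F82

s_0 = ciphertext = 0x110EE8
s_1 = InvRound(s_0, k_3) = 0x0D4F82
s_2 = InvRound(s_1, k_2) = 0xF77BE7
s_3 = InvRound(s_2, k_1) = 0x734E77
s_4 = InvRound(s_3, k_0) = 0xB60F82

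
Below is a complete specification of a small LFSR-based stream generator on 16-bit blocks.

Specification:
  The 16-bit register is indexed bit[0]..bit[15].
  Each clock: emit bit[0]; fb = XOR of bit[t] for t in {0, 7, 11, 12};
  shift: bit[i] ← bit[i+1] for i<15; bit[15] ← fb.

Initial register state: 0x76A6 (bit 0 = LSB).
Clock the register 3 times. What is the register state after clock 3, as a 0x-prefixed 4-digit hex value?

reg_0 = 0x76A6
clock 1: out=0, reg = 0x3B53
clock 2: out=1, reg = 0x9DA9
clock 3: out=1, reg = 0x4ED4

0x4ED4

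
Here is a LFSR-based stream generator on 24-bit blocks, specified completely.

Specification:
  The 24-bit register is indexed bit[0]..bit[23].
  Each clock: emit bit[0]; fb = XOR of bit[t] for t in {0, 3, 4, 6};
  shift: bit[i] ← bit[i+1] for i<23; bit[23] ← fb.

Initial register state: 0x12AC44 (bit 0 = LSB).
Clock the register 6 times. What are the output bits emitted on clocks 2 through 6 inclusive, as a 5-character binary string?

01000

reg_0 = 0x12AC44
clock 1: out=0, reg = 0x895622
clock 2: out=0, reg = 0x44AB11
clock 3: out=1, reg = 0x225588
clock 4: out=0, reg = 0x912AC4
clock 5: out=0, reg = 0xC89562
clock 6: out=0, reg = 0xE44AB1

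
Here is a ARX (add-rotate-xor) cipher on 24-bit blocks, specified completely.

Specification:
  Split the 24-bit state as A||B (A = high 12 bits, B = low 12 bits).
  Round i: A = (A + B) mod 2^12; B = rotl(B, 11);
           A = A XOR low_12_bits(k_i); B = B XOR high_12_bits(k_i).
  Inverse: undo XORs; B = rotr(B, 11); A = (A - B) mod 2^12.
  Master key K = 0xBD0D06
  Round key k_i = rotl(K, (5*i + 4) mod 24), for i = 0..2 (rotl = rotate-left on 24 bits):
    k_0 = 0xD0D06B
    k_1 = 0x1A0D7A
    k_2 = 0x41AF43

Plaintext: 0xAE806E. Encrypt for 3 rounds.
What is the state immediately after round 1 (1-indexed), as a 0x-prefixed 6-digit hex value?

s_0 = plaintext = 0xAE806E
s_1 = Round(s_0, k_0) = 0xB3DD3A
s_2 = Round(s_1, k_1) = 0x50D73D
s_3 = Round(s_2, k_2) = 0x309F84

0xB3DD3A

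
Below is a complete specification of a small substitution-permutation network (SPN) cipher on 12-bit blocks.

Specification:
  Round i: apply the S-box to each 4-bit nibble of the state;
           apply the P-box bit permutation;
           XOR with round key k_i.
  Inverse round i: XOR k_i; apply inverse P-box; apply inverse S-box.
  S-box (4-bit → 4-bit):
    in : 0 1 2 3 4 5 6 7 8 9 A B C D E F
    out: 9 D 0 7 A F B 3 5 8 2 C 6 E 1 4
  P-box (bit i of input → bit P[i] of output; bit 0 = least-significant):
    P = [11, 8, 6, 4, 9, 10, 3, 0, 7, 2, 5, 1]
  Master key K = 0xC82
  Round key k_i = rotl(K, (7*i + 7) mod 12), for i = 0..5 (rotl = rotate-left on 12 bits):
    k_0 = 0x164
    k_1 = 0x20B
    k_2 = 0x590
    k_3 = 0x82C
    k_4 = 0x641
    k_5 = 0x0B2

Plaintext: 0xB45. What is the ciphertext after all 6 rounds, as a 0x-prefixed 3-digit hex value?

s_0 = plaintext = 0xB45
s_1 = Round(s_0, k_0) = 0xC17
s_2 = Round(s_1, k_1) = 0x926
s_3 = Round(s_2, k_2) = 0xC82
s_4 = Round(s_3, k_3) = 0xA00
s_5 = Round(s_4, k_4) = 0xC54
s_6 = Round(s_5, k_5) = 0x78F

0x78F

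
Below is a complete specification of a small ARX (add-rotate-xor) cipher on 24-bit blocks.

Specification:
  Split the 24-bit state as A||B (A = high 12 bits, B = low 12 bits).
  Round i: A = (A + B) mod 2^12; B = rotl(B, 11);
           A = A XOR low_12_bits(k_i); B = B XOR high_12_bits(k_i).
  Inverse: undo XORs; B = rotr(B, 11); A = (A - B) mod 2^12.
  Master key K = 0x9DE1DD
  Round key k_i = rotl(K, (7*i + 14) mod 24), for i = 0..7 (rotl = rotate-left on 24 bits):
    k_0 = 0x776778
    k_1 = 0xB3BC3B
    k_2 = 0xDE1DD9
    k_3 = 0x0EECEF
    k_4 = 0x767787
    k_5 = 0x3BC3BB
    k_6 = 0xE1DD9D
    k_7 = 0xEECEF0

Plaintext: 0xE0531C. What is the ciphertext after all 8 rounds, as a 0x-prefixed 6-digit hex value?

0x4540E1

s_0 = plaintext = 0xE0531C
s_1 = Round(s_0, k_0) = 0x6596F8
s_2 = Round(s_1, k_1) = 0x16A847
s_3 = Round(s_2, k_2) = 0x4681C2
s_4 = Round(s_3, k_3) = 0xAC500F
s_5 = Round(s_4, k_4) = 0xD53F60
s_6 = Round(s_5, k_5) = 0xF0840C
s_7 = Round(s_6, k_6) = 0xE89C1B
s_8 = Round(s_7, k_7) = 0x4540E1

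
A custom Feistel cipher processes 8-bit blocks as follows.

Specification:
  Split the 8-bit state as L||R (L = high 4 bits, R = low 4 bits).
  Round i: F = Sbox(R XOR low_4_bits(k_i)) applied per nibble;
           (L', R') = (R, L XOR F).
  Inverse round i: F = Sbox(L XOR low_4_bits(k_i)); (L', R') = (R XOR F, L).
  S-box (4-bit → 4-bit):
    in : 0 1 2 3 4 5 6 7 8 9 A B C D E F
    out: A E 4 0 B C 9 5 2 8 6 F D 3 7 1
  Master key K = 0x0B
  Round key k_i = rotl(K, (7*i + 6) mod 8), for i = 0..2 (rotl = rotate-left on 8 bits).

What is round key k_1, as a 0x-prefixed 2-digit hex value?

K = 0x0B
k_0 = rotl(K, (7*0+6) mod 8) = rotl(K, 6) = 0xC2
k_1 = rotl(K, (7*1+6) mod 8) = rotl(K, 5) = 0x61

0x61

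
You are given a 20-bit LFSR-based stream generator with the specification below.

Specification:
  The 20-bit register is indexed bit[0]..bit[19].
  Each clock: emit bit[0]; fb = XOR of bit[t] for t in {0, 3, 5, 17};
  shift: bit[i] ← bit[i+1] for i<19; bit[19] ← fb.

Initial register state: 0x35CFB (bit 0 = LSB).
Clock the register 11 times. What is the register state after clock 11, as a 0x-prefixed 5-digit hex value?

0xA246B

reg_0 = 0x35CFB
clock 1: out=1, reg = 0x1AE7D
clock 2: out=1, reg = 0x8D73E
clock 3: out=0, reg = 0x46B9F
clock 4: out=1, reg = 0x235CF
clock 5: out=1, reg = 0x91AE7
clock 6: out=1, reg = 0x48D73
clock 7: out=1, reg = 0x246B9
clock 8: out=1, reg = 0x1235C
clock 9: out=0, reg = 0x891AE
clock 10: out=0, reg = 0x448D7
clock 11: out=1, reg = 0xA246B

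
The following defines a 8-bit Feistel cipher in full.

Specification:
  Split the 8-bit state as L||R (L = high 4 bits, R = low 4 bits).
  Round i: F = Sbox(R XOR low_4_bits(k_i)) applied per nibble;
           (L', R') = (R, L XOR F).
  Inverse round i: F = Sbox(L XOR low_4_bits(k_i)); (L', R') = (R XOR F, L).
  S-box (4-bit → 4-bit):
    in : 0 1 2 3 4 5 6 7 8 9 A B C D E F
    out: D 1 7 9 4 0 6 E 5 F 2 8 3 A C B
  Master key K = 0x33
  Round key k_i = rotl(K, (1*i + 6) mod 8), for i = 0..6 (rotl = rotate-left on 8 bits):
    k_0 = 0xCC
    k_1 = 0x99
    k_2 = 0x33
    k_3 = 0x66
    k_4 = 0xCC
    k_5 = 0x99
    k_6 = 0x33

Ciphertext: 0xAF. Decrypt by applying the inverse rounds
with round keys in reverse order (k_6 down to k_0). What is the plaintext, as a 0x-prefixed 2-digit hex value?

s_0 = ciphertext = 0xAF
s_1 = InvRound(s_0, k_6) = 0x0A
s_2 = InvRound(s_1, k_5) = 0x50
s_3 = InvRound(s_2, k_4) = 0xF5
s_4 = InvRound(s_3, k_3) = 0xAF
s_5 = InvRound(s_4, k_2) = 0x0A
s_6 = InvRound(s_5, k_1) = 0x50
s_7 = InvRound(s_6, k_0) = 0xF5

0xF5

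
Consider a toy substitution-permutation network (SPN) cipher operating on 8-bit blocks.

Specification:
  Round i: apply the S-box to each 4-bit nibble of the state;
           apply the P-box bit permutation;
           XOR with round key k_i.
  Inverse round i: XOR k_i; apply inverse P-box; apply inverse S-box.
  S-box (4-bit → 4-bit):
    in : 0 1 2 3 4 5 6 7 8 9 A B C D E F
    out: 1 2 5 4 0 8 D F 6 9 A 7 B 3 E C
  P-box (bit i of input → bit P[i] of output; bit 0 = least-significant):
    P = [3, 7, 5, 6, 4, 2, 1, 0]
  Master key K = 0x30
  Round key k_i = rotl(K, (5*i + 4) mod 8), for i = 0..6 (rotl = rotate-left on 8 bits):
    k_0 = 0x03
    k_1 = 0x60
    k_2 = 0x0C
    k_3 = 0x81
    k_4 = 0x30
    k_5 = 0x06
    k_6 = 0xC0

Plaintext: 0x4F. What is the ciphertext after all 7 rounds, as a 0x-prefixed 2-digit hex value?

s_0 = plaintext = 0x4F
s_1 = Round(s_0, k_0) = 0x63
s_2 = Round(s_1, k_1) = 0x53
s_3 = Round(s_2, k_2) = 0x2D
s_4 = Round(s_3, k_3) = 0x1B
s_5 = Round(s_4, k_4) = 0x9C
s_6 = Round(s_5, k_5) = 0xDF
s_7 = Round(s_6, k_6) = 0xB4

0xB4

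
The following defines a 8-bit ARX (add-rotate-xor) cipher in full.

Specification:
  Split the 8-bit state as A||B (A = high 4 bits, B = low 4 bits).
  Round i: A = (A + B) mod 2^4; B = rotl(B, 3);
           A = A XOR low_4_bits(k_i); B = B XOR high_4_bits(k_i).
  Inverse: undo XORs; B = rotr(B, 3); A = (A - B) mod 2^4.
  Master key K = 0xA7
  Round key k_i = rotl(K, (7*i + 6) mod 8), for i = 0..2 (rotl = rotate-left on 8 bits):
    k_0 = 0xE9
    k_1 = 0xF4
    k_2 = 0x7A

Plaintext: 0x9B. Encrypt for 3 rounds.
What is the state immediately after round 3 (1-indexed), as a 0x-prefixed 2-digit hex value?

0x04

s_0 = plaintext = 0x9B
s_1 = Round(s_0, k_0) = 0xD3
s_2 = Round(s_1, k_1) = 0x46
s_3 = Round(s_2, k_2) = 0x04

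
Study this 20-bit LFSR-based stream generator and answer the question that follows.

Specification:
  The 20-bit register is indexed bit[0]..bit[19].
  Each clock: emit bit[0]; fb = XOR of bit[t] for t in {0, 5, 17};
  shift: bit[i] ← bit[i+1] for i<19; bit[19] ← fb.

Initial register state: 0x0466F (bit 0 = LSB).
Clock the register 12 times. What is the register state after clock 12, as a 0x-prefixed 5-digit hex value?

0x9BC04

reg_0 = 0x0466F
clock 1: out=1, reg = 0x02337
clock 2: out=1, reg = 0x0119B
clock 3: out=1, reg = 0x808CD
clock 4: out=1, reg = 0xC0466
clock 5: out=0, reg = 0xE0233
clock 6: out=1, reg = 0xF0119
clock 7: out=1, reg = 0x7808C
clock 8: out=0, reg = 0xBC046
clock 9: out=0, reg = 0xDE023
clock 10: out=1, reg = 0x6F011
clock 11: out=1, reg = 0x37808
clock 12: out=0, reg = 0x9BC04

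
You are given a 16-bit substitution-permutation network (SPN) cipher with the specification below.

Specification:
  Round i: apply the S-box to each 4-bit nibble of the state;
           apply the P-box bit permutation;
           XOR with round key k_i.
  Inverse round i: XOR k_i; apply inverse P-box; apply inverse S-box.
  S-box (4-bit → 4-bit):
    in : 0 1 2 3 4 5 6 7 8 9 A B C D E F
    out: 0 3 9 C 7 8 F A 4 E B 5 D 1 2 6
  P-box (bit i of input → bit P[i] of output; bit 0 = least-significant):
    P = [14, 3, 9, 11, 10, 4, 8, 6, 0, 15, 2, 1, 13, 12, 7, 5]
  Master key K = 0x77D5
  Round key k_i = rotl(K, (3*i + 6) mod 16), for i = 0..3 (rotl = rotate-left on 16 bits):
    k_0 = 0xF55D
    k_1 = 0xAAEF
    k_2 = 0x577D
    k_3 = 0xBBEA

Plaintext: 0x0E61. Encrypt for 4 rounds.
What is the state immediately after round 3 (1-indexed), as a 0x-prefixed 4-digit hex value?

0x6046

s_0 = plaintext = 0x0E61
s_1 = Round(s_0, k_0) = 0x3005
s_2 = Round(s_1, k_1) = 0xA24F
s_3 = Round(s_2, k_2) = 0x6046
s_4 = Round(s_3, k_3) = 0xC452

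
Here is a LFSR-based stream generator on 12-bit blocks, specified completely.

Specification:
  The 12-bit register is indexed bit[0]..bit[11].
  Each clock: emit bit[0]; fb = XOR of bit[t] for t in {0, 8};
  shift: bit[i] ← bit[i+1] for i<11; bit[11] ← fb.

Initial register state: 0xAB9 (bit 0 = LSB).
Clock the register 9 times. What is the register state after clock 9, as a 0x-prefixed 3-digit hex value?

reg_0 = 0xAB9
clock 1: out=1, reg = 0xD5C
clock 2: out=0, reg = 0xEAE
clock 3: out=0, reg = 0x757
clock 4: out=1, reg = 0x3AB
clock 5: out=1, reg = 0x1D5
clock 6: out=1, reg = 0x0EA
clock 7: out=0, reg = 0x075
clock 8: out=1, reg = 0x83A
clock 9: out=0, reg = 0x41D

0x41D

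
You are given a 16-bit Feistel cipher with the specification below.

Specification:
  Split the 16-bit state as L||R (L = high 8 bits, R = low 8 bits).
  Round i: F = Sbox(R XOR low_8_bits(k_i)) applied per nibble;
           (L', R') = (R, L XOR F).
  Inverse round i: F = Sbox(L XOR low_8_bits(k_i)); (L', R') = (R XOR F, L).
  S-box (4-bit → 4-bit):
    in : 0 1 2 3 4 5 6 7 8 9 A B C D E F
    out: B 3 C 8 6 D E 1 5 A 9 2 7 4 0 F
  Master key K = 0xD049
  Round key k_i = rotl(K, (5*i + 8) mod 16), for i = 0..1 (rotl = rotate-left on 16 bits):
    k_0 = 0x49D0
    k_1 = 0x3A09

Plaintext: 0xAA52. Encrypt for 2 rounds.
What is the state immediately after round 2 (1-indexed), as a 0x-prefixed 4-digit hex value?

0xF6AD

s_0 = plaintext = 0xAA52
s_1 = Round(s_0, k_0) = 0x52F6
s_2 = Round(s_1, k_1) = 0xF6AD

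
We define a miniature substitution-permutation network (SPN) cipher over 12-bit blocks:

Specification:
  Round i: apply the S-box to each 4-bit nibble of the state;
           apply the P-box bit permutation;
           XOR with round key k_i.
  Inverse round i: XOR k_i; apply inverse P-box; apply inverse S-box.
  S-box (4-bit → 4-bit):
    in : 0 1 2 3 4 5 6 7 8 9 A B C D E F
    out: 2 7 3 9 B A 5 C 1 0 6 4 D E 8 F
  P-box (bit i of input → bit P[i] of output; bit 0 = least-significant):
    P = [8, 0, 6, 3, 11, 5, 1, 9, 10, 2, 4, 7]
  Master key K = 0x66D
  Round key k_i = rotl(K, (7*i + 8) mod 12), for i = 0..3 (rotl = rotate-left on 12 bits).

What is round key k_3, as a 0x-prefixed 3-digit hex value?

K = 0x66D
k_0 = rotl(K, (7*0+8) mod 12) = rotl(K, 8) = 0xD66
k_1 = rotl(K, (7*1+8) mod 12) = rotl(K, 3) = 0x36B
k_2 = rotl(K, (7*2+8) mod 12) = rotl(K, 10) = 0x59B
k_3 = rotl(K, (7*3+8) mod 12) = rotl(K, 5) = 0xDAC

0xDAC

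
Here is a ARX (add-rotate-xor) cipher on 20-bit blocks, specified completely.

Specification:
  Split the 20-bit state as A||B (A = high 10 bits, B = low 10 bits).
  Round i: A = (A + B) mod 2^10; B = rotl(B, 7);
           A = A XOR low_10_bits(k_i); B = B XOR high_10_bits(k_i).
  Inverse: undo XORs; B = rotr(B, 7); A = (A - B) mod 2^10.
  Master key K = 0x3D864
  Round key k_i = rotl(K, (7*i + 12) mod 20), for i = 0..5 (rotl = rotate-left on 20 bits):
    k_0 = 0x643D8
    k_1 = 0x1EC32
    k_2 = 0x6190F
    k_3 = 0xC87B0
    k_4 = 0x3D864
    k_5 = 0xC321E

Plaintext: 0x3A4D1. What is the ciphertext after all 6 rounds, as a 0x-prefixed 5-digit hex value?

0x2CB54

s_0 = plaintext = 0x3A4D1
s_1 = Round(s_0, k_0) = 0x9890A
s_2 = Round(s_1, k_1) = 0xD795A
s_3 = Round(s_2, k_2) = 0x6DCAD
s_4 = Round(s_3, k_3) = 0x751B4
s_5 = Round(s_4, k_4) = 0xFB2C0
s_6 = Round(s_5, k_5) = 0x2CB54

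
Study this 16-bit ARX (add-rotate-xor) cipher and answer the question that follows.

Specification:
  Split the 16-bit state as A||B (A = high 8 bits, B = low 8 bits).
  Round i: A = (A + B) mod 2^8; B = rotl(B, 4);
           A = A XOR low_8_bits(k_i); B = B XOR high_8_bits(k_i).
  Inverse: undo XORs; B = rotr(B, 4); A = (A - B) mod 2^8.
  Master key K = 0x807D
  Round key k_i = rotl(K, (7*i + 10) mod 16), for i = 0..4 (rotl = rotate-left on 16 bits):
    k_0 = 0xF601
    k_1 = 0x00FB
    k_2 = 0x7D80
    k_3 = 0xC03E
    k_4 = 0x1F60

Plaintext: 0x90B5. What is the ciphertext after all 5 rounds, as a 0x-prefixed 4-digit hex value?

s_0 = plaintext = 0x90B5
s_1 = Round(s_0, k_0) = 0x44AD
s_2 = Round(s_1, k_1) = 0x0ADA
s_3 = Round(s_2, k_2) = 0x64D0
s_4 = Round(s_3, k_3) = 0x0ACD
s_5 = Round(s_4, k_4) = 0xB7C3

0xB7C3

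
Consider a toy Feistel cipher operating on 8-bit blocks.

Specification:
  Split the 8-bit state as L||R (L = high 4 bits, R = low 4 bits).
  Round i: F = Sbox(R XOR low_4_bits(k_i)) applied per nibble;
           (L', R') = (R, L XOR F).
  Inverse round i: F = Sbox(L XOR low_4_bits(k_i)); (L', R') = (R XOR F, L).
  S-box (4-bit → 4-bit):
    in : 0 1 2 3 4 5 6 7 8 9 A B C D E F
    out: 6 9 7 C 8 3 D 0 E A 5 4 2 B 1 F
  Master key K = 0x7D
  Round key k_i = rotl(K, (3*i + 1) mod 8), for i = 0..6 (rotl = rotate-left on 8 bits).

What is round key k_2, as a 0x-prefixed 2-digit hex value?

0xBE

K = 0x7D
k_0 = rotl(K, (3*0+1) mod 8) = rotl(K, 1) = 0xFA
k_1 = rotl(K, (3*1+1) mod 8) = rotl(K, 4) = 0xD7
k_2 = rotl(K, (3*2+1) mod 8) = rotl(K, 7) = 0xBE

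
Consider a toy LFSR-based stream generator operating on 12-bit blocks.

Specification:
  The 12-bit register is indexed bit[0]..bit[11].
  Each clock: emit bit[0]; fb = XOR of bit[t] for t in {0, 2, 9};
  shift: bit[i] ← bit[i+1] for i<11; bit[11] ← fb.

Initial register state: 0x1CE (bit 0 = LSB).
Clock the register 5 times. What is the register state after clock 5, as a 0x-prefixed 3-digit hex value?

0xA8E

reg_0 = 0x1CE
clock 1: out=0, reg = 0x8E7
clock 2: out=1, reg = 0x473
clock 3: out=1, reg = 0xA39
clock 4: out=1, reg = 0x51C
clock 5: out=0, reg = 0xA8E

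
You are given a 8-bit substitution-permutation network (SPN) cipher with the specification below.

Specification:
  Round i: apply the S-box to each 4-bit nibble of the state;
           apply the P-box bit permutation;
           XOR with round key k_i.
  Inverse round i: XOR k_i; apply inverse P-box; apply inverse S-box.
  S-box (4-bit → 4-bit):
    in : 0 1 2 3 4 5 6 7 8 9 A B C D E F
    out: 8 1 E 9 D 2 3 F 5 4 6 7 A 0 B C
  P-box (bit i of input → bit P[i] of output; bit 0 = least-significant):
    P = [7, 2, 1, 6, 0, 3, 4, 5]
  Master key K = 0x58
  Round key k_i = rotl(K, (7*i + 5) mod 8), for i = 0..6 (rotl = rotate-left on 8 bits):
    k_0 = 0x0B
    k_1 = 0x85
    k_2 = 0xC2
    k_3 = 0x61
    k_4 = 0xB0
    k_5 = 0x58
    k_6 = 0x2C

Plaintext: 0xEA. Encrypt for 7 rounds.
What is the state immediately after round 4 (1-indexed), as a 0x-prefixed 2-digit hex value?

s_0 = plaintext = 0xEA
s_1 = Round(s_0, k_0) = 0x24
s_2 = Round(s_1, k_1) = 0x7F
s_3 = Round(s_2, k_2) = 0xB9
s_4 = Round(s_3, k_3) = 0x7A
s_5 = Round(s_4, k_4) = 0x8F
s_6 = Round(s_5, k_5) = 0x0B
s_7 = Round(s_6, k_6) = 0x8A

0x7A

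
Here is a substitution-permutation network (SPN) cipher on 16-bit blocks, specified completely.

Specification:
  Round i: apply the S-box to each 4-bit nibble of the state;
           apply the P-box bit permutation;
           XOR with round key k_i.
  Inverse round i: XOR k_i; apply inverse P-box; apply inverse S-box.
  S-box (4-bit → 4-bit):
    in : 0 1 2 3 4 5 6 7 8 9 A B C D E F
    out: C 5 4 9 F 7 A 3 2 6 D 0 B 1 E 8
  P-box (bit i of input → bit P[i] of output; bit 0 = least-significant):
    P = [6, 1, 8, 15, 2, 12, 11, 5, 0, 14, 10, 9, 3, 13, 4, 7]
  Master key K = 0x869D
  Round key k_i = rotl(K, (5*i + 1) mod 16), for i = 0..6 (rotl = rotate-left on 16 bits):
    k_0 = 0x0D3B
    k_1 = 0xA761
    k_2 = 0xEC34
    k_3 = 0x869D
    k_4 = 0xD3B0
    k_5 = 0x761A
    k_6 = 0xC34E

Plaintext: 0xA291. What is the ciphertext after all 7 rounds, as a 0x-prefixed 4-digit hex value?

0x1CBC

s_0 = plaintext = 0xA291
s_1 = Round(s_0, k_0) = 0x10E3
s_2 = Round(s_1, k_1) = 0x3919
s_3 = Round(s_2, k_2) = 0xA1BA
s_4 = Round(s_3, k_3) = 0x0344
s_5 = Round(s_4, k_4) = 0x4847
s_6 = Round(s_5, k_5) = 0x0EE4
s_7 = Round(s_6, k_6) = 0x1CBC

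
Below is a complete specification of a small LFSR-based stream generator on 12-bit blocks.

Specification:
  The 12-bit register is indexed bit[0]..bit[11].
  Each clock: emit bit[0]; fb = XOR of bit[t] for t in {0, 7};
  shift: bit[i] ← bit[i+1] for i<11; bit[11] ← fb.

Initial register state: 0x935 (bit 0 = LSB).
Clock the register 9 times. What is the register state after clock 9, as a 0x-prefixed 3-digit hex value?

0xE3C

reg_0 = 0x935
clock 1: out=1, reg = 0xC9A
clock 2: out=0, reg = 0xE4D
clock 3: out=1, reg = 0xF26
clock 4: out=0, reg = 0x793
clock 5: out=1, reg = 0x3C9
clock 6: out=1, reg = 0x1E4
clock 7: out=0, reg = 0x8F2
clock 8: out=0, reg = 0xC79
clock 9: out=1, reg = 0xE3C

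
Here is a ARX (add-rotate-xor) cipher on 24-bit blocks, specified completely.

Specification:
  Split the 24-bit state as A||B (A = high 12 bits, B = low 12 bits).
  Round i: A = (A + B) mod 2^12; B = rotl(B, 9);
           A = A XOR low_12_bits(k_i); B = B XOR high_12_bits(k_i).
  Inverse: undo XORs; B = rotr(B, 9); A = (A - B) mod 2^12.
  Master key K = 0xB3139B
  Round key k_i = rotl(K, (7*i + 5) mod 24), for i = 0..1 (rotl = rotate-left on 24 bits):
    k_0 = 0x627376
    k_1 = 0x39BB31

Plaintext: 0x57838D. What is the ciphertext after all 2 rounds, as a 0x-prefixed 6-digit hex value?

0xDF8E11

s_0 = plaintext = 0x57838D
s_1 = Round(s_0, k_0) = 0xA73C56
s_2 = Round(s_1, k_1) = 0xDF8E11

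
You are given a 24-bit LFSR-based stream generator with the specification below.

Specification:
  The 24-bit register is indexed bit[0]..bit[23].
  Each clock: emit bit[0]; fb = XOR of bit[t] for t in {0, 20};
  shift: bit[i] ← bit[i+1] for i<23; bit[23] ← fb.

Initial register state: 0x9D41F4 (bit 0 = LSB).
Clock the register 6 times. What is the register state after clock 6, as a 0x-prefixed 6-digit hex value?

0xB67507

reg_0 = 0x9D41F4
clock 1: out=0, reg = 0xCEA0FA
clock 2: out=0, reg = 0x67507D
clock 3: out=1, reg = 0xB3A83E
clock 4: out=0, reg = 0xD9D41F
clock 5: out=1, reg = 0x6CEA0F
clock 6: out=1, reg = 0xB67507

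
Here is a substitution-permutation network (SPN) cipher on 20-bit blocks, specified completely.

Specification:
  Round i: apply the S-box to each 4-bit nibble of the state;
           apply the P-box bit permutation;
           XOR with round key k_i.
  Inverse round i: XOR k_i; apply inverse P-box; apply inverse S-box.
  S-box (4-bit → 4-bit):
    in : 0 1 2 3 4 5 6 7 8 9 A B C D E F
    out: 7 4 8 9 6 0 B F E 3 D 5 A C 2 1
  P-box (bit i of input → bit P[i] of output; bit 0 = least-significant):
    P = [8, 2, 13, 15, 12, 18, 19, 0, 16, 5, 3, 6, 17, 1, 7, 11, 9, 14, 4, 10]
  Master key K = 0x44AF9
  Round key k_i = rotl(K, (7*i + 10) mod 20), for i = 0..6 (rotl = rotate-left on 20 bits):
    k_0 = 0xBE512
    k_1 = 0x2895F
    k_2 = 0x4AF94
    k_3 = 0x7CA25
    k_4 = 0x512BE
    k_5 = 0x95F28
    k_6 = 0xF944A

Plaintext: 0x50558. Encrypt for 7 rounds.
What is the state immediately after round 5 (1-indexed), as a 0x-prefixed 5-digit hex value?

0x83D1E

s_0 = plaintext = 0x50558
s_1 = Round(s_0, k_0) = 0x94594
s_2 = Round(s_1, k_1) = 0x6FBD9
s_3 = Round(s_2, k_2) = 0xFE899
s_4 = Round(s_3, k_3) = 0x3D94B
s_5 = Round(s_4, k_4) = 0x83D1E
s_6 = Round(s_5, k_5) = 0x31374
s_7 = Round(s_6, k_6) = 0x2A28F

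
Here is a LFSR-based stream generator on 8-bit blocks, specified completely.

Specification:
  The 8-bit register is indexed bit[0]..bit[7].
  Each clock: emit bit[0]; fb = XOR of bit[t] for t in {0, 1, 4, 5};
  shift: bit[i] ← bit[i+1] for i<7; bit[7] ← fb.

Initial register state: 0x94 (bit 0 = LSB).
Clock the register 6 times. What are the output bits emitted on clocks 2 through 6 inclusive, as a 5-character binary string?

reg_0 = 0x94
clock 1: out=0, reg = 0xCA
clock 2: out=0, reg = 0xE5
clock 3: out=1, reg = 0x72
clock 4: out=0, reg = 0xB9
clock 5: out=1, reg = 0xDC
clock 6: out=0, reg = 0xEE

01010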